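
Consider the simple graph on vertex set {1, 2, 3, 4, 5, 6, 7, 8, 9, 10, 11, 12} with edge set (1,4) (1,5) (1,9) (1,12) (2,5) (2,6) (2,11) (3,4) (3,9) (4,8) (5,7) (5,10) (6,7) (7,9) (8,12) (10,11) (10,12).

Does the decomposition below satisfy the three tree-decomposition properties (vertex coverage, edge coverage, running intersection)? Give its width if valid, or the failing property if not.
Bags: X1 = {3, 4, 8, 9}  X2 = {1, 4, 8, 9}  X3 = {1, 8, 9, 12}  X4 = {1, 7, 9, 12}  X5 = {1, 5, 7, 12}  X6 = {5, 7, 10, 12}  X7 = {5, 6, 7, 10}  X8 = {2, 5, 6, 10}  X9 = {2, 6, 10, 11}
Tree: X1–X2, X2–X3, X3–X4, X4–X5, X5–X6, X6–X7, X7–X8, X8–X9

Vertex coverage: the bags together contain {1, 2, 3, 4, 5, 6, 7, 8, 9, 10, 11, 12}, the full vertex set. Edge coverage: each edge of G has both endpoints in at least one bag. Running intersection: for every vertex, the bags containing it form a connected subtree. All three properties hold, so this is a valid tree decomposition of width max|bag| − 1 = 3, and hence tw(G) ≤ 3.

Yes; width 3.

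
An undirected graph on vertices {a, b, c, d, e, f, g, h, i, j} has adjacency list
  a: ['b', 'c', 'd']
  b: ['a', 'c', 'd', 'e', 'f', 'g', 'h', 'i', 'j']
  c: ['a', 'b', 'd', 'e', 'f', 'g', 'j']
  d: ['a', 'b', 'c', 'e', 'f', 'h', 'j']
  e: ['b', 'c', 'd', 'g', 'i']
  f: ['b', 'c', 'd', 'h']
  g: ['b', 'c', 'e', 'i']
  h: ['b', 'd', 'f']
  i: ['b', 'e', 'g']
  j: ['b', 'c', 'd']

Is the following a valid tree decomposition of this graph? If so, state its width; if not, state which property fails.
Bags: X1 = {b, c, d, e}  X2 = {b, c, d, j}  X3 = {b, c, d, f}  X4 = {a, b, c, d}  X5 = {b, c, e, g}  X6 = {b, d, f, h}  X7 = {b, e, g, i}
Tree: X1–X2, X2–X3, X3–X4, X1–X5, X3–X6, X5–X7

Every vertex of G appears in some bag (union = {a, b, c, d, e, f, g, h, i, j}); every edge is covered by a bag; and for each vertex v the set of bags containing v is connected in the bag tree. The decomposition is therefore valid. The largest bag has 4 vertices, so the width is 3.

Yes; width 3.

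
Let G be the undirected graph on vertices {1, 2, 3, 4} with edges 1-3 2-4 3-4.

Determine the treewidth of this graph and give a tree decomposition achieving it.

Every bag has size at most 2, so the width is 2 − 1 = 1 and tw(G) ≤ 1. G has an edge, so its treewidth is at least 1. Hence tw(G) = 1 exactly.

Treewidth 1.
One such decomposition:
Bags: B1 = {1, 3}  B2 = {3, 4}  B3 = {2, 4}
Tree: B1–B2, B2–B3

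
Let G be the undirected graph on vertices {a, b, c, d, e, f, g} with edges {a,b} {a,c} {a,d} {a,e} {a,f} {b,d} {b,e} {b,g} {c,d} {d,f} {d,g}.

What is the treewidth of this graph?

A width-2 tree decomposition is:
Bags: B1 = {a, c, d}  B2 = {a, d, f}  B3 = {a, b, d}  B4 = {a, b, e}  B5 = {b, d, g}
Tree: B1–B2, B1–B3, B3–B4, B3–B5
Every bag has size at most 3, so the width is 3 − 1 = 2 and tw(G) ≤ 2. On the other hand G contains the 3-clique {b, d, g}. A clique must lie in a single bag of any decomposition, so no decomposition can have width below 2. Hence tw(G) = 2 exactly.

2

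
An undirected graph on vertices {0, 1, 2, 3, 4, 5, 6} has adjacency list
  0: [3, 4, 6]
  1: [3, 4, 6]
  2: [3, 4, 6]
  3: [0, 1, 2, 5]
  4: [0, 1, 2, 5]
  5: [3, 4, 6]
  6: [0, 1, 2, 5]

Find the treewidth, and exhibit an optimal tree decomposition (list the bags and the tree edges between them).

Every bag has size at most 4, so the width is 4 − 1 = 3 and tw(G) ≤ 3. For the lower bound: the 4 vertex sets {1,3}, {2,4}, {6}, {0} are disjoint, each induces a connected subgraph, and every pair is joined by at least one edge of G. Contracting each set to a single vertex therefore yields K_{4} as a minor, and since treewidth is minor-monotone, tw(G) ≥ tw(K_{4}) = 3. Combining the bounds, tw(G) = 3.

Treewidth 3.
One optimal decomposition is:
Bags: B1 = {1, 3, 4, 6}  B2 = {2, 3, 4, 6}  B3 = {0, 3, 4, 6}  B4 = {3, 4, 5, 6}
Tree: B1–B2, B2–B3, B3–B4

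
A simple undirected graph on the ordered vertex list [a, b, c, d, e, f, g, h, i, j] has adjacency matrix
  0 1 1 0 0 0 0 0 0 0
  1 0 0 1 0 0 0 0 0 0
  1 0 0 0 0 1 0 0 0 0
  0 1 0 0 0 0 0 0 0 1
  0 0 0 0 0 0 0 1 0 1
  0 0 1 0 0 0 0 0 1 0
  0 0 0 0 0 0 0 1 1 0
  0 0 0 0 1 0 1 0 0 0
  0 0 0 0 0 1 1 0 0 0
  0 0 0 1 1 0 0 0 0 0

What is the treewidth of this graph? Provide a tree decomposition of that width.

Treewidth 2.
One optimal decomposition is:
Bags: B1 = {f, g, i}  B2 = {f, g, h}  B3 = {e, f, h}  B4 = {e, f, j}  B5 = {d, f, j}  B6 = {b, d, f}  B7 = {a, b, f}  B8 = {a, c, f}
Tree: B1–B2, B2–B3, B3–B4, B4–B5, B5–B6, B6–B7, B7–B8

The largest bag has 3 vertices, giving width 2; this decomposition certifies tw(G) ≤ 2. Since f–i–g–h–e–j–d–b–a–c–f is a cycle in G, G is not acyclic. Forests are exactly the graphs of treewidth ≤ 1, so tw(G) ≥ 2. Combining the bounds, tw(G) = 2.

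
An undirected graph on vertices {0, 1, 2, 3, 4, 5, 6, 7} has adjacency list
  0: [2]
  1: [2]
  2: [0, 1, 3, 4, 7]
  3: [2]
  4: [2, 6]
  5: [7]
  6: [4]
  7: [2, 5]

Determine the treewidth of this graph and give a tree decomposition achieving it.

Each bag holds 2 vertices, so the decomposition has width 1, which upper-bounds the treewidth. Since G has at least one edge (e.g. 2–7), it is not an edgeless graph, so tw(G) ≥ 1. Hence tw(G) = 1 exactly.

Treewidth 1.
One such decomposition:
Bags: B1 = {2, 7}  B2 = {2, 4}  B3 = {0, 2}  B4 = {5, 7}  B5 = {4, 6}  B6 = {2, 3}  B7 = {1, 2}
Tree: B1–B2, B2–B3, B1–B4, B2–B5, B3–B6, B3–B7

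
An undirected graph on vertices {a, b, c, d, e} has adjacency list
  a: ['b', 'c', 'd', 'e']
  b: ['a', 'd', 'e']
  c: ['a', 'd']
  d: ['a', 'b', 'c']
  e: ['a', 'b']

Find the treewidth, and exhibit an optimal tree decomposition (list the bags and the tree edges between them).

The largest bag has 3 vertices, giving width 2; this decomposition certifies tw(G) ≤ 2. Conversely, {a, c, d} is a clique of size 3, and the vertices of any clique must share a bag in every tree decomposition; so some bag has ≥ 3 vertices and tw(G) ≥ 2. Combining the bounds, tw(G) = 2.

Treewidth 2.
One optimal decomposition is:
Bags: B1 = {a, b, e}  B2 = {a, b, d}  B3 = {a, c, d}
Tree: B1–B2, B2–B3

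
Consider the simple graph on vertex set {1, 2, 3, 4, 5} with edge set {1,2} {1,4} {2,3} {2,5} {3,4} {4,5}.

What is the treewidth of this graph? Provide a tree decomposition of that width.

Every bag has size at most 3, so the width is 3 − 1 = 2 and tw(G) ≤ 2. For the lower bound, G contains the cycle 1–2–5–4–1, so G is not a forest; only forests have treewidth ≤ 1, hence tw(G) ≥ 2. Hence tw(G) = 2 exactly.

Treewidth 2.
Bags: B1 = {1, 2, 4}  B2 = {2, 4, 5}  B3 = {2, 3, 4}
Tree: B1–B2, B2–B3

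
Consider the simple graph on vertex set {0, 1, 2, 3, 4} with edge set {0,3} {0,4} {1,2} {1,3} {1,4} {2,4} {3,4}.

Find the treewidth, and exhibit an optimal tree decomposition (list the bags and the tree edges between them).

Treewidth 2.
One optimal decomposition is:
Bags: B1 = {0, 3, 4}  B2 = {1, 3, 4}  B3 = {1, 2, 4}
Tree: B1–B2, B2–B3

The largest bag has 3 vertices, giving width 2; this decomposition certifies tw(G) ≤ 2. For the lower bound, the 3 vertices {0, 3, 4} are pairwise adjacent, and any tree decomposition puts a clique entirely inside one bag — forcing width ≥ 2. Combining the bounds, tw(G) = 2.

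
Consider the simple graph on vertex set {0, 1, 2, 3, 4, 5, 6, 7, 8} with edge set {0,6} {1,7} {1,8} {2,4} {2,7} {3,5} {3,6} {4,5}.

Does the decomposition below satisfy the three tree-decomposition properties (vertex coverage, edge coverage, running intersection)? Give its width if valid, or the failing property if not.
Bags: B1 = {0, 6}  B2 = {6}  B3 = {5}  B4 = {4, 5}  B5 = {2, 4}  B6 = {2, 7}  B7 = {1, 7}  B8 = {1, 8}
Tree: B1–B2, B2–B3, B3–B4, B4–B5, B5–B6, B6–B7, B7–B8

A tree decomposition must satisfy three properties: every vertex lies in some bag; for every edge, both endpoints lie together in some bag; and for every vertex, the bags containing it form a connected subtree. Here vertex 3 appears in no bag, so the decomposition is invalid.

No — vertex 3 appears in no bag.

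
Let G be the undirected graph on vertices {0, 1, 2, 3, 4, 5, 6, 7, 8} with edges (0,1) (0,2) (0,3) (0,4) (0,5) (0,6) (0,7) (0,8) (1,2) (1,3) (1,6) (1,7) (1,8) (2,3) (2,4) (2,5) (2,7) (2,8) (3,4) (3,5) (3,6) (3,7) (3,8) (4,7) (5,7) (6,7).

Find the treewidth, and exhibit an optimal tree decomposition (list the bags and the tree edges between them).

Every bag has size at most 5, so the width is 5 − 1 = 4 and tw(G) ≤ 4. Conversely, {0, 1, 2, 3, 8} is a clique of size 5, and the vertices of any clique must share a bag in every tree decomposition; so some bag has ≥ 5 vertices and tw(G) ≥ 4. Hence tw(G) = 4 exactly.

Treewidth 4.
One such decomposition:
Bags: B1 = {0, 1, 3, 6, 7}  B2 = {0, 1, 2, 3, 7}  B3 = {0, 1, 2, 3, 8}  B4 = {0, 2, 3, 4, 7}  B5 = {0, 2, 3, 5, 7}
Tree: B1–B2, B2–B3, B2–B4, B4–B5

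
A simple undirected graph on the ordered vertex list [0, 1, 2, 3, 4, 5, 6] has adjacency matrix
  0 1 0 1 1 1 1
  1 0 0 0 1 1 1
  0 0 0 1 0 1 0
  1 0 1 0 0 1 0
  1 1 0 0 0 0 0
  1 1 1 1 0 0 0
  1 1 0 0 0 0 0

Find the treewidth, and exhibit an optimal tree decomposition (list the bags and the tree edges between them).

Each bag holds 3 vertices, so the decomposition has width 2, which upper-bounds the treewidth. On the other hand G contains the 3-clique {0, 1, 4}. A clique must lie in a single bag of any decomposition, so no decomposition can have width below 2. Therefore the treewidth is 2.

Treewidth 2.
One optimal decomposition is:
Bags: B1 = {0, 1, 4}  B2 = {0, 1, 6}  B3 = {0, 1, 5}  B4 = {0, 3, 5}  B5 = {2, 3, 5}
Tree: B1–B2, B1–B3, B3–B4, B4–B5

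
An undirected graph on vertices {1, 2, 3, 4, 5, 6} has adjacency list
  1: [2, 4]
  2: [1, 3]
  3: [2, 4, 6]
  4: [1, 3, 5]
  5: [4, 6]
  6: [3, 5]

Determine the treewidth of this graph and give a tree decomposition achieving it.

Treewidth 2.
Bags: B1 = {3, 5, 6}  B2 = {3, 4, 5}  B3 = {2, 3, 4}  B4 = {1, 2, 4}
Tree: B1–B2, B2–B3, B3–B4

Each bag holds 3 vertices, so the decomposition has width 2, which upper-bounds the treewidth. For the lower bound, G contains the cycle 6–5–4–3–6, so G is not a forest; only forests have treewidth ≤ 1, hence tw(G) ≥ 2. The upper and lower bounds meet at 2, so that is the treewidth.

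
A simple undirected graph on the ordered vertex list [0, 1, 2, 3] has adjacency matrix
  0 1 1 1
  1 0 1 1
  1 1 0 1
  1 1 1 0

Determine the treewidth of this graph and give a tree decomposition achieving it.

Treewidth 3.
One such decomposition:
Bags: B1 = {0, 1, 2, 3}
Tree: (single bag)

With just one bag of size 4, the width is 4 − 1 = 3, so tw(G) ≤ 3. For the lower bound, the 4 vertices {0, 1, 2, 3} are pairwise adjacent, and any tree decomposition puts a clique entirely inside one bag — forcing width ≥ 3. The upper and lower bounds meet at 3, so that is the treewidth.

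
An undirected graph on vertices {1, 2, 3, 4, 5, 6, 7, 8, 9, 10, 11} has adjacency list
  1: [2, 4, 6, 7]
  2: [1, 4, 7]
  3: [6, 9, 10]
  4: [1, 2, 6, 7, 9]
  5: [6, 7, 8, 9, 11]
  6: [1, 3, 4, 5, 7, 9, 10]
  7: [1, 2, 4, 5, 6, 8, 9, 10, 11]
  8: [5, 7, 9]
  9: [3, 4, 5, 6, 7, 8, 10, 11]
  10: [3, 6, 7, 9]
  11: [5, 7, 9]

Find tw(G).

A width-3 tree decomposition is:
Bags: B1 = {4, 6, 7, 9}  B2 = {6, 7, 9, 10}  B3 = {5, 6, 7, 9}  B4 = {3, 6, 9, 10}  B5 = {5, 7, 9, 11}  B6 = {5, 7, 8, 9}  B7 = {1, 4, 6, 7}  B8 = {1, 2, 4, 7}
Tree: B1–B2, B1–B3, B2–B4, B3–B5, B3–B6, B1–B7, B7–B8
Every bag has size at most 4, so the width is 4 − 1 = 3 and tw(G) ≤ 3. For the lower bound, the 4 vertices {3, 6, 9, 10} are pairwise adjacent, and any tree decomposition puts a clique entirely inside one bag — forcing width ≥ 3. Therefore the treewidth is 3.

3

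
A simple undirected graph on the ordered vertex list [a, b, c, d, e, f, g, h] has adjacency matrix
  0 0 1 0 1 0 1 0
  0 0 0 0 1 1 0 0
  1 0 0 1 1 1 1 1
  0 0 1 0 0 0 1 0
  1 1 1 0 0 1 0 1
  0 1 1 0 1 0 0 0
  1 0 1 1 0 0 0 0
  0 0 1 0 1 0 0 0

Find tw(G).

2

A width-2 tree decomposition is:
Bags: B1 = {c, e, f}  B2 = {a, c, e}  B3 = {c, e, h}  B4 = {b, e, f}  B5 = {a, c, g}  B6 = {c, d, g}
Tree: B1–B2, B2–B3, B1–B4, B2–B5, B5–B6
Every bag has size at most 3, so the width is 3 − 1 = 2 and tw(G) ≤ 2. Conversely, {c, d, g} is a clique of size 3, and the vertices of any clique must share a bag in every tree decomposition; so some bag has ≥ 3 vertices and tw(G) ≥ 2. The upper and lower bounds meet at 2, so that is the treewidth.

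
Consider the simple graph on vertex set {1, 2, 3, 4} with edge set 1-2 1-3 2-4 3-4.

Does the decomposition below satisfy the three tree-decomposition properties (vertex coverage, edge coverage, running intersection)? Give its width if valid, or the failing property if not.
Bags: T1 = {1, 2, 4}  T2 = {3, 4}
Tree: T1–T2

A tree decomposition must satisfy three properties: every vertex lies in some bag; for every edge, both endpoints lie together in some bag; and for every vertex, the bags containing it form a connected subtree. Here edge (1,3) lies in no bag, so the decomposition is invalid.

No — edge (1,3) lies in no bag.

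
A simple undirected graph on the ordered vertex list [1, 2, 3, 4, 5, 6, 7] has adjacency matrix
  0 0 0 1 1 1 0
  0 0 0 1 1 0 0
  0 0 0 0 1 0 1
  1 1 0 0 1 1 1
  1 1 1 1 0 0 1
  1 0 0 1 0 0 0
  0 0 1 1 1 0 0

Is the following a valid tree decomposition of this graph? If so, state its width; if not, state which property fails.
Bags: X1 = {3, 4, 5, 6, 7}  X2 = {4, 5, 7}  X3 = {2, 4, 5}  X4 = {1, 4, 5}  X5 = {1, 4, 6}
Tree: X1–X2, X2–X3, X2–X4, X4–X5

No — bags containing vertex 6 are not connected in the tree.

A tree decomposition must satisfy three properties: every vertex lies in some bag; for every edge, both endpoints lie together in some bag; and for every vertex, the bags containing it form a connected subtree. Here bags containing vertex 6 are not connected in the tree, so the decomposition is invalid.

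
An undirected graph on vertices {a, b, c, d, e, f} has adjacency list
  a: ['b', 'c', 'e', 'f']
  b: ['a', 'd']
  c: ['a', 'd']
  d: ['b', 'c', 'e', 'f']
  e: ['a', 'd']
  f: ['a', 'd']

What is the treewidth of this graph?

2

A width-2 tree decomposition is:
Bags: B1 = {a, d, e}  B2 = {a, c, d}  B3 = {a, d, f}  B4 = {a, b, d}
Tree: B1–B2, B2–B3, B3–B4
The largest bag has 3 vertices, giving width 2; this decomposition certifies tw(G) ≤ 2. Since a–e–d–c–a is a cycle in G, G is not acyclic. Forests are exactly the graphs of treewidth ≤ 1, so tw(G) ≥ 2. Therefore the treewidth is 2.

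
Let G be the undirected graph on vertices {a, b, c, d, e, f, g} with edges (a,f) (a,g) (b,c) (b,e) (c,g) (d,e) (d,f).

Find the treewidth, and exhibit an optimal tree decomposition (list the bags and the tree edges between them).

Each bag holds 3 vertices, so the decomposition has width 2, which upper-bounds the treewidth. Since f–a–g–c–b–e–d–f is a cycle in G, G is not acyclic. Forests are exactly the graphs of treewidth ≤ 1, so tw(G) ≥ 2. Therefore the treewidth is 2.

Treewidth 2.
One such decomposition:
Bags: B1 = {a, f, g}  B2 = {c, f, g}  B3 = {b, c, f}  B4 = {b, e, f}  B5 = {d, e, f}
Tree: B1–B2, B2–B3, B3–B4, B4–B5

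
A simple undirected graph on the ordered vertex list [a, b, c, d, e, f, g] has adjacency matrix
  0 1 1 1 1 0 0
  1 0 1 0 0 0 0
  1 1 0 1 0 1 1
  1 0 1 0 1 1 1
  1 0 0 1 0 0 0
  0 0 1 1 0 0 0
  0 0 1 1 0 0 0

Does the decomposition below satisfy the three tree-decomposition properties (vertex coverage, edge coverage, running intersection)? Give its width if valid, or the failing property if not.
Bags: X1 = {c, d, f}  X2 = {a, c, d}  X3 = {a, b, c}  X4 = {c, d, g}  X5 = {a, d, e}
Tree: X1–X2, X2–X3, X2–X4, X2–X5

Yes; width 2.

Every vertex of G appears in some bag (union = {a, b, c, d, e, f, g}); every edge is covered by a bag; and for each vertex v the set of bags containing v is connected in the bag tree. The decomposition is therefore valid. The largest bag has 3 vertices, so the width is 2.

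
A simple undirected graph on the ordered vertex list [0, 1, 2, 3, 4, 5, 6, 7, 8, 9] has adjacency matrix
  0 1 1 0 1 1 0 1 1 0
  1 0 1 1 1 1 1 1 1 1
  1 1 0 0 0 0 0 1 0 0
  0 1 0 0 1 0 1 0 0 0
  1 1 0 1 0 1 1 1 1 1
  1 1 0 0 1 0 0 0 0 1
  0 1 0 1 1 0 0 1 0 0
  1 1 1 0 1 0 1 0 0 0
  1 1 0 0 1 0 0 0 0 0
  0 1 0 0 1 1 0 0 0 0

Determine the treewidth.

A width-3 tree decomposition is:
Bags: B1 = {0, 1, 2, 7}  B2 = {0, 1, 4, 7}  B3 = {0, 1, 4, 5}  B4 = {1, 4, 5, 9}  B5 = {1, 4, 6, 7}  B6 = {1, 3, 4, 6}  B7 = {0, 1, 4, 8}
Tree: B1–B2, B2–B3, B3–B4, B2–B5, B5–B6, B3–B7
Each bag holds 4 vertices, so the decomposition has width 3, which upper-bounds the treewidth. Conversely, {0, 1, 2, 7} is a clique of size 4, and the vertices of any clique must share a bag in every tree decomposition; so some bag has ≥ 4 vertices and tw(G) ≥ 3. Hence tw(G) = 3 exactly.

3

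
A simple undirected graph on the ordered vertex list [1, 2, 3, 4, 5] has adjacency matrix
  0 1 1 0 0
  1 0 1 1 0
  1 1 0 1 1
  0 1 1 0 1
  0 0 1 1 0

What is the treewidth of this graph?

A width-2 tree decomposition is:
Bags: B1 = {2, 3, 4}  B2 = {1, 2, 3}  B3 = {3, 4, 5}
Tree: B1–B2, B1–B3
The largest bag has 3 vertices, giving width 2; this decomposition certifies tw(G) ≤ 2. For the lower bound, the 3 vertices {1, 2, 3} are pairwise adjacent, and any tree decomposition puts a clique entirely inside one bag — forcing width ≥ 2. Therefore the treewidth is 2.

2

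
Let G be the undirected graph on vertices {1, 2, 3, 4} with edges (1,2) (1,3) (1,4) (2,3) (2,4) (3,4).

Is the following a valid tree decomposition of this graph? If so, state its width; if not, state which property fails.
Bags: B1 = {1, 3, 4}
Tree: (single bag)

No — vertex 2 appears in no bag.

A tree decomposition must satisfy three properties: every vertex lies in some bag; for every edge, both endpoints lie together in some bag; and for every vertex, the bags containing it form a connected subtree. Here vertex 2 appears in no bag, so the decomposition is invalid.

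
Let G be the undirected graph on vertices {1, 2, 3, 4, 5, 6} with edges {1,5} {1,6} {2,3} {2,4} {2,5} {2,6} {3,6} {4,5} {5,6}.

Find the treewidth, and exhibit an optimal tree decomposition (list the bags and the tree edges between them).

Treewidth 2.
One optimal decomposition is:
Bags: B1 = {2, 5, 6}  B2 = {1, 5, 6}  B3 = {2, 3, 6}  B4 = {2, 4, 5}
Tree: B1–B2, B1–B3, B1–B4

The largest bag has 3 vertices, giving width 2; this decomposition certifies tw(G) ≤ 2. Conversely, {1, 5, 6} is a clique of size 3, and the vertices of any clique must share a bag in every tree decomposition; so some bag has ≥ 3 vertices and tw(G) ≥ 2. Hence tw(G) = 2 exactly.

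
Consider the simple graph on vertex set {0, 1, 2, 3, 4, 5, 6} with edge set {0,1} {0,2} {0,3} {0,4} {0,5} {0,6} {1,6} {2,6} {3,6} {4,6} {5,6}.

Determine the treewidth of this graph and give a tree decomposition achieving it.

Treewidth 2.
One optimal decomposition is:
Bags: B1 = {0, 3, 6}  B2 = {0, 4, 6}  B3 = {0, 2, 6}  B4 = {0, 1, 6}  B5 = {0, 5, 6}
Tree: B1–B2, B2–B3, B1–B4, B1–B5

Each bag holds 3 vertices, so the decomposition has width 2, which upper-bounds the treewidth. For the lower bound, the 3 vertices {0, 1, 6} are pairwise adjacent, and any tree decomposition puts a clique entirely inside one bag — forcing width ≥ 2. Hence tw(G) = 2 exactly.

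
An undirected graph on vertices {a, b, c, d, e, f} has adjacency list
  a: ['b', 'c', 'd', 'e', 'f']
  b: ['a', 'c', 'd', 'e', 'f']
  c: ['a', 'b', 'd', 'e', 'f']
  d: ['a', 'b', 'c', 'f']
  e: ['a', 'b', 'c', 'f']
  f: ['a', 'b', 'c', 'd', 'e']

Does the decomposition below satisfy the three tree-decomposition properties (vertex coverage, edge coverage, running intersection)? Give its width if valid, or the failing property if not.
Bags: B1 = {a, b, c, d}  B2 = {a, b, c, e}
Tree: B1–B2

A tree decomposition must satisfy three properties: every vertex lies in some bag; for every edge, both endpoints lie together in some bag; and for every vertex, the bags containing it form a connected subtree. Here vertex f appears in no bag, so the decomposition is invalid.

No — vertex f appears in no bag.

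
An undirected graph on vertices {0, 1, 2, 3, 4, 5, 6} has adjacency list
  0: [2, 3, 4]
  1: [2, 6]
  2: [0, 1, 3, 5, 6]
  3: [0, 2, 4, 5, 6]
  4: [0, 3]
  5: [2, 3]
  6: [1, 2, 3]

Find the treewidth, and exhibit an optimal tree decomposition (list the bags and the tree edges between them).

Treewidth 2.
One optimal decomposition is:
Bags: B1 = {0, 3, 4}  B2 = {0, 2, 3}  B3 = {2, 3, 6}  B4 = {1, 2, 6}  B5 = {2, 3, 5}
Tree: B1–B2, B2–B3, B3–B4, B2–B5

Every bag has size at most 3, so the width is 3 − 1 = 2 and tw(G) ≤ 2. For the lower bound, the 3 vertices {1, 2, 6} are pairwise adjacent, and any tree decomposition puts a clique entirely inside one bag — forcing width ≥ 2. Combining the bounds, tw(G) = 2.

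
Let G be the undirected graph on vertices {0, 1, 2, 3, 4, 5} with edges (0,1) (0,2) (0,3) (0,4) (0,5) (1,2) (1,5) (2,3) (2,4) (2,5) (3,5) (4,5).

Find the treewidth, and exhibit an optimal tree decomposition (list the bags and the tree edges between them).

Treewidth 3.
One such decomposition:
Bags: B1 = {0, 2, 3, 5}  B2 = {0, 2, 4, 5}  B3 = {0, 1, 2, 5}
Tree: B1–B2, B1–B3

Each bag holds 4 vertices, so the decomposition has width 3, which upper-bounds the treewidth. For the lower bound, the 4 vertices {0, 1, 2, 5} are pairwise adjacent, and any tree decomposition puts a clique entirely inside one bag — forcing width ≥ 3. Combining the bounds, tw(G) = 3.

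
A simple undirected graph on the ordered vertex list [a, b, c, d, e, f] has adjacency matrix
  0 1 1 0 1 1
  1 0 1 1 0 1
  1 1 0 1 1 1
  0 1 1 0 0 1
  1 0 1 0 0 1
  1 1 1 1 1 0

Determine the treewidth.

A width-3 tree decomposition is:
Bags: B1 = {a, b, c, f}  B2 = {b, c, d, f}  B3 = {a, c, e, f}
Tree: B1–B2, B1–B3
The largest bag has 4 vertices, giving width 3; this decomposition certifies tw(G) ≤ 3. For the lower bound, the 4 vertices {b, c, d, f} are pairwise adjacent, and any tree decomposition puts a clique entirely inside one bag — forcing width ≥ 3. Combining the bounds, tw(G) = 3.

3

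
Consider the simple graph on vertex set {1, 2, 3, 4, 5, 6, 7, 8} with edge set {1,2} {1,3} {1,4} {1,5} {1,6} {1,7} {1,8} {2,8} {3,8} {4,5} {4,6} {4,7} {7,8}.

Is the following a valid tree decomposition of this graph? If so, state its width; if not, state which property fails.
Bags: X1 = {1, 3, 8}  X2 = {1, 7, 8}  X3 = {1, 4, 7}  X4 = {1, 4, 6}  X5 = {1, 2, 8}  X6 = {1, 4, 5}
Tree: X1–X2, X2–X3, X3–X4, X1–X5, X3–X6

Every vertex of G appears in some bag (union = {1, 2, 3, 4, 5, 6, 7, 8}); every edge is covered by a bag; and for each vertex v the set of bags containing v is connected in the bag tree. The decomposition is therefore valid. The largest bag has 3 vertices, so the width is 2.

Yes; width 2.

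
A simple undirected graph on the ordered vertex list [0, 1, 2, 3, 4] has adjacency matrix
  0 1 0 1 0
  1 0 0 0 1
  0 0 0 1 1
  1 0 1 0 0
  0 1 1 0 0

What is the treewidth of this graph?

2

A width-2 tree decomposition is:
Bags: B1 = {1, 2, 4}  B2 = {1, 2, 3}  B3 = {0, 1, 3}
Tree: B1–B2, B2–B3
Each bag holds 3 vertices, so the decomposition has width 2, which upper-bounds the treewidth. For the lower bound, G contains the cycle 1–4–2–3–0–1, so G is not a forest; only forests have treewidth ≤ 1, hence tw(G) ≥ 2. Combining the bounds, tw(G) = 2.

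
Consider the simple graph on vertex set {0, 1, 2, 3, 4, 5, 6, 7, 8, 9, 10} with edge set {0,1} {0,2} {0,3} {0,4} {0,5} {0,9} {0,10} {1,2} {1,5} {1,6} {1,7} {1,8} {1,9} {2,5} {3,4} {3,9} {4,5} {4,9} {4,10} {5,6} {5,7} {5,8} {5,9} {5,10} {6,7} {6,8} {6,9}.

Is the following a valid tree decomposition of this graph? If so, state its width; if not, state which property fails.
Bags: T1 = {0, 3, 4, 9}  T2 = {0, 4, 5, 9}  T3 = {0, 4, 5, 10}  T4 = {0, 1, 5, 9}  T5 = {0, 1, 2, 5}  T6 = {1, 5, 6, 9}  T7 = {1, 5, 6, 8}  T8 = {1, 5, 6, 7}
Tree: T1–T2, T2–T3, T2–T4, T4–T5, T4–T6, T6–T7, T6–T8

Yes; width 3.

Every vertex of G appears in some bag (union = {0, 1, 2, 3, 4, 5, 6, 7, 8, 9, 10}); every edge is covered by a bag; and for each vertex v the set of bags containing v is connected in the bag tree. The decomposition is therefore valid. The largest bag has 4 vertices, so the width is 3.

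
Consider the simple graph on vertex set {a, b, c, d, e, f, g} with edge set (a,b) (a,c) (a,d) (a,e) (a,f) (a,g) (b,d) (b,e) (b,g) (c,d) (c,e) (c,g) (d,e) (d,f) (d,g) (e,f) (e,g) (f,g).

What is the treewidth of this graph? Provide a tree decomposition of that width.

Each bag holds 5 vertices, so the decomposition has width 4, which upper-bounds the treewidth. Conversely, {a, c, d, e, g} is a clique of size 5, and the vertices of any clique must share a bag in every tree decomposition; so some bag has ≥ 5 vertices and tw(G) ≥ 4. The upper and lower bounds meet at 4, so that is the treewidth.

Treewidth 4.
Bags: B1 = {a, c, d, e, g}  B2 = {a, d, e, f, g}  B3 = {a, b, d, e, g}
Tree: B1–B2, B2–B3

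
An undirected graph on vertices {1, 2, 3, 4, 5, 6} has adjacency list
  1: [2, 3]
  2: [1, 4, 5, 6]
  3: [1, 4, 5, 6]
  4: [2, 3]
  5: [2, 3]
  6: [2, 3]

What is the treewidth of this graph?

2

A width-2 tree decomposition is:
Bags: B1 = {2, 3, 4}  B2 = {1, 2, 3}  B3 = {2, 3, 6}  B4 = {2, 3, 5}
Tree: B1–B2, B2–B3, B3–B4
Each bag holds 3 vertices, so the decomposition has width 2, which upper-bounds the treewidth. Since 2–4–3–1–2 is a cycle in G, G is not acyclic. Forests are exactly the graphs of treewidth ≤ 1, so tw(G) ≥ 2. Combining the bounds, tw(G) = 2.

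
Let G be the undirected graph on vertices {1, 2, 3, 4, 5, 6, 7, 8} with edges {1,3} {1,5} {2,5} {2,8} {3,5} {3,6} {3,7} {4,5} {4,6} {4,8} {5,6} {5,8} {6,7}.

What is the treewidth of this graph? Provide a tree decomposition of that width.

The largest bag has 3 vertices, giving width 2; this decomposition certifies tw(G) ≤ 2. Conversely, {2, 5, 8} is a clique of size 3, and the vertices of any clique must share a bag in every tree decomposition; so some bag has ≥ 3 vertices and tw(G) ≥ 2. Therefore the treewidth is 2.

Treewidth 2.
Bags: B1 = {4, 5, 8}  B2 = {4, 5, 6}  B3 = {3, 5, 6}  B4 = {1, 3, 5}  B5 = {2, 5, 8}  B6 = {3, 6, 7}
Tree: B1–B2, B2–B3, B3–B4, B1–B5, B3–B6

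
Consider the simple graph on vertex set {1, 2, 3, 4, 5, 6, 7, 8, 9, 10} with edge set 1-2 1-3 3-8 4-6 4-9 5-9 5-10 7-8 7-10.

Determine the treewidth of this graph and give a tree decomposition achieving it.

Each bag holds 2 vertices, so the decomposition has width 1, which upper-bounds the treewidth. Any graph with an edge has treewidth ≥ 1, and G has the edge 6–4. Therefore the treewidth is 1.

Treewidth 1.
One optimal decomposition is:
Bags: B1 = {4, 6}  B2 = {4, 9}  B3 = {5, 9}  B4 = {5, 10}  B5 = {7, 10}  B6 = {7, 8}  B7 = {3, 8}  B8 = {1, 3}  B9 = {1, 2}
Tree: B1–B2, B2–B3, B3–B4, B4–B5, B5–B6, B6–B7, B7–B8, B8–B9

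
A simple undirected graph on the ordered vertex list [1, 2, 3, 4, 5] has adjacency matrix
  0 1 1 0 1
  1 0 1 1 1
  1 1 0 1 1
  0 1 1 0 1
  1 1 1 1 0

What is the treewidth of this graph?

3

A width-3 tree decomposition is:
Bags: B1 = {2, 3, 4, 5}  B2 = {1, 2, 3, 5}
Tree: B1–B2
Each bag holds 4 vertices, so the decomposition has width 3, which upper-bounds the treewidth. On the other hand G contains the 4-clique {1, 2, 3, 5}. A clique must lie in a single bag of any decomposition, so no decomposition can have width below 3. The upper and lower bounds meet at 3, so that is the treewidth.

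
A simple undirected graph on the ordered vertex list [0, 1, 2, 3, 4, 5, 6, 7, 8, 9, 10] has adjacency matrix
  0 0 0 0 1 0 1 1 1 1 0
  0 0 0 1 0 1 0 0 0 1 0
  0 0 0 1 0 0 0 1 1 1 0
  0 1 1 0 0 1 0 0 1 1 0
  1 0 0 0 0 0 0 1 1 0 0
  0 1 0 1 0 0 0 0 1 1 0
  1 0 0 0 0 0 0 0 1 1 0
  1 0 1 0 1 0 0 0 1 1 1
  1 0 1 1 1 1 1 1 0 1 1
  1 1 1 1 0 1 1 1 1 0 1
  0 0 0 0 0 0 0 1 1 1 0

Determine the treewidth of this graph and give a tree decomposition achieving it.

The largest bag has 4 vertices, giving width 3; this decomposition certifies tw(G) ≤ 3. On the other hand G contains the 4-clique {2, 3, 8, 9}. A clique must lie in a single bag of any decomposition, so no decomposition can have width below 3. Combining the bounds, tw(G) = 3.

Treewidth 3.
One optimal decomposition is:
Bags: B1 = {7, 8, 9, 10}  B2 = {0, 7, 8, 9}  B3 = {2, 7, 8, 9}  B4 = {2, 3, 8, 9}  B5 = {3, 5, 8, 9}  B6 = {1, 3, 5, 9}  B7 = {0, 4, 7, 8}  B8 = {0, 6, 8, 9}
Tree: B1–B2, B1–B3, B3–B4, B4–B5, B5–B6, B2–B7, B2–B8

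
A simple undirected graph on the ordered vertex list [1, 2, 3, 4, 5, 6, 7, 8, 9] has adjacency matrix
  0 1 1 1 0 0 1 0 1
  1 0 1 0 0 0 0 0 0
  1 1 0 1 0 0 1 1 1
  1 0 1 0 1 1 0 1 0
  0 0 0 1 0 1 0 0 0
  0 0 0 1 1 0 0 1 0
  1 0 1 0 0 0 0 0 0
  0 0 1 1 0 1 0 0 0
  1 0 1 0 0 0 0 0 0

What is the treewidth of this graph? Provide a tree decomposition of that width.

Treewidth 2.
One optimal decomposition is:
Bags: B1 = {3, 4, 8}  B2 = {4, 6, 8}  B3 = {1, 3, 4}  B4 = {1, 3, 7}  B5 = {4, 5, 6}  B6 = {1, 3, 9}  B7 = {1, 2, 3}
Tree: B1–B2, B1–B3, B3–B4, B2–B5, B4–B6, B3–B7

Every bag has size at most 3, so the width is 3 − 1 = 2 and tw(G) ≤ 2. Conversely, {3, 4, 8} is a clique of size 3, and the vertices of any clique must share a bag in every tree decomposition; so some bag has ≥ 3 vertices and tw(G) ≥ 2. Hence tw(G) = 2 exactly.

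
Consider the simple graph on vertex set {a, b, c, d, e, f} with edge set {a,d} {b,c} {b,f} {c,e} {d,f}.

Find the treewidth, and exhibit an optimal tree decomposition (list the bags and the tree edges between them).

Treewidth 1.
One such decomposition:
Bags: B1 = {c, e}  B2 = {b, c}  B3 = {b, f}  B4 = {d, f}  B5 = {a, d}
Tree: B1–B2, B2–B3, B3–B4, B4–B5

Each bag holds 2 vertices, so the decomposition has width 1, which upper-bounds the treewidth. Any graph with an edge has treewidth ≥ 1, and G has the edge e–c. Hence tw(G) = 1 exactly.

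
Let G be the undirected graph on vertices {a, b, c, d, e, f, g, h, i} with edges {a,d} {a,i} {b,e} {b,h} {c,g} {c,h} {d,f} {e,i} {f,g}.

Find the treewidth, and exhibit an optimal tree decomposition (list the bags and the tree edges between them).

The largest bag has 3 vertices, giving width 2; this decomposition certifies tw(G) ≤ 2. The edges h–c–g–f–d–a–i–e–b–h form a cycle, so G is not a tree and its treewidth is at least 2. Hence tw(G) = 2 exactly.

Treewidth 2.
One optimal decomposition is:
Bags: B1 = {c, g, h}  B2 = {f, g, h}  B3 = {d, f, h}  B4 = {a, d, h}  B5 = {a, h, i}  B6 = {e, h, i}  B7 = {b, e, h}
Tree: B1–B2, B2–B3, B3–B4, B4–B5, B5–B6, B6–B7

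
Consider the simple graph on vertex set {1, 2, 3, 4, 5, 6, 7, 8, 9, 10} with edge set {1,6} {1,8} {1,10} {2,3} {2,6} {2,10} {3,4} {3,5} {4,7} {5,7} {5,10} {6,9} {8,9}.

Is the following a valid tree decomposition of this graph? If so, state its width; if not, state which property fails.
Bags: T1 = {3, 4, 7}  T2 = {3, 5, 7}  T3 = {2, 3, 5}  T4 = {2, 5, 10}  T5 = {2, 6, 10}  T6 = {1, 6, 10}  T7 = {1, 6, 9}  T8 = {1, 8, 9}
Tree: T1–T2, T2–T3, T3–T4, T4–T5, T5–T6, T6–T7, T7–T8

Yes; width 2.

Every vertex of G appears in some bag (union = {1, 2, 3, 4, 5, 6, 7, 8, 9, 10}); every edge is covered by a bag; and for each vertex v the set of bags containing v is connected in the bag tree. The decomposition is therefore valid. The largest bag has 3 vertices, so the width is 2.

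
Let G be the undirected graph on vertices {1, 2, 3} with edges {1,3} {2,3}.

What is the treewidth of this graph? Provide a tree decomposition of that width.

Treewidth 1.
Bags: B1 = {2, 3}  B2 = {1, 3}
Tree: B1–B2

Every bag has size at most 2, so the width is 2 − 1 = 1 and tw(G) ≤ 1. G has an edge, so its treewidth is at least 1. Therefore the treewidth is 1.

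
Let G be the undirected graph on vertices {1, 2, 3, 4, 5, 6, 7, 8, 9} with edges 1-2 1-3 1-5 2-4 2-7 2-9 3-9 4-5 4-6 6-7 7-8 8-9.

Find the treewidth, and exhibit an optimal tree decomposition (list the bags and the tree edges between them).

Every bag has size at most 4, so the width is 4 − 1 = 3 and tw(G) ≤ 3. For the lower bound: the 4 vertex sets {6,7,8}, {4}, {2}, {1,3,5,9} are disjoint, each induces a connected subgraph, and every pair is joined by at least one edge of G. Contracting each set to a single vertex therefore yields K_{4} as a minor, and since treewidth is minor-monotone, tw(G) ≥ tw(K_{4}) = 3. Hence tw(G) = 3 exactly.

Treewidth 3.
One optimal decomposition is:
Bags: B1 = {4, 6, 7, 8}  B2 = {2, 4, 7, 8}  B3 = {2, 4, 8, 9}  B4 = {2, 4, 5, 9}  B5 = {1, 2, 5, 9}  B6 = {1, 3, 5, 9}
Tree: B1–B2, B2–B3, B3–B4, B4–B5, B5–B6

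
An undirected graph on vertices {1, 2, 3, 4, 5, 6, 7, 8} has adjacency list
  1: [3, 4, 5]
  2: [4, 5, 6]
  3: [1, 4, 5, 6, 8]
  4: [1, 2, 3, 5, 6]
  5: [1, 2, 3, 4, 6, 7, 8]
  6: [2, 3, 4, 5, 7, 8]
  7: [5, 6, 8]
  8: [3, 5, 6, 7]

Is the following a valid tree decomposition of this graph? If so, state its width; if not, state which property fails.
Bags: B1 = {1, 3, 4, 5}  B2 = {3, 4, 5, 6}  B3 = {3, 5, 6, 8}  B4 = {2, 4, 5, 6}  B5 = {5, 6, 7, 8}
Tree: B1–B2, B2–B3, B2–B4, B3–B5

Every vertex of G appears in some bag (union = {1, 2, 3, 4, 5, 6, 7, 8}); every edge is covered by a bag; and for each vertex v the set of bags containing v is connected in the bag tree. The decomposition is therefore valid. The largest bag has 4 vertices, so the width is 3.

Yes; width 3.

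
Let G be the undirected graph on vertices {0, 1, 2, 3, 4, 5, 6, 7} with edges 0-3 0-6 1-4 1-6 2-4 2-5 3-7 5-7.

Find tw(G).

2

A width-2 tree decomposition is:
Bags: B1 = {1, 4, 6}  B2 = {2, 4, 6}  B3 = {2, 5, 6}  B4 = {5, 6, 7}  B5 = {3, 6, 7}  B6 = {0, 3, 6}
Tree: B1–B2, B2–B3, B3–B4, B4–B5, B5–B6
Each bag holds 3 vertices, so the decomposition has width 2, which upper-bounds the treewidth. Since 6–1–4–2–5–7–3–0–6 is a cycle in G, G is not acyclic. Forests are exactly the graphs of treewidth ≤ 1, so tw(G) ≥ 2. Therefore the treewidth is 2.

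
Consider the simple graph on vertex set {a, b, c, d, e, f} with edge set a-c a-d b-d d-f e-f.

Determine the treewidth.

1

A width-1 tree decomposition is:
Bags: B1 = {a, d}  B2 = {d, f}  B3 = {e, f}  B4 = {b, d}  B5 = {a, c}
Tree: B1–B2, B2–B3, B1–B4, B1–B5
Every bag has size at most 2, so the width is 2 − 1 = 1 and tw(G) ≤ 1. Since G has at least one edge (e.g. a–d), it is not an edgeless graph, so tw(G) ≥ 1. Therefore the treewidth is 1.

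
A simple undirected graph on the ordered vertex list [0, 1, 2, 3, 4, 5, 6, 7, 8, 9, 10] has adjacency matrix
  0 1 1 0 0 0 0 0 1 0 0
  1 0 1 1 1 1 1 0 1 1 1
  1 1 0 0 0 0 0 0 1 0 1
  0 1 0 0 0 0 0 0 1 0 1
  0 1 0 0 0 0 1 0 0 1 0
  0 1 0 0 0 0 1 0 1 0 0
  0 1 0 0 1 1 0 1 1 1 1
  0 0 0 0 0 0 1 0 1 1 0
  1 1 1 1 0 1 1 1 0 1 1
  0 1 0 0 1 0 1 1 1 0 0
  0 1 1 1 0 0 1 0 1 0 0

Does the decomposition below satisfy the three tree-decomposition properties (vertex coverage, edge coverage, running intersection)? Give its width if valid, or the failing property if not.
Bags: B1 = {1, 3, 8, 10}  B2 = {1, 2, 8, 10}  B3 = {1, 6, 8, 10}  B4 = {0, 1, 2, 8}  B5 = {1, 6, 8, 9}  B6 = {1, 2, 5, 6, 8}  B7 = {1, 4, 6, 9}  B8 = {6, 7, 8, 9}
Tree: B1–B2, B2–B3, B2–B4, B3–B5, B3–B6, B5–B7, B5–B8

A tree decomposition must satisfy three properties: every vertex lies in some bag; for every edge, both endpoints lie together in some bag; and for every vertex, the bags containing it form a connected subtree. Here bags containing vertex 2 are not connected in the tree, so the decomposition is invalid.

No — bags containing vertex 2 are not connected in the tree.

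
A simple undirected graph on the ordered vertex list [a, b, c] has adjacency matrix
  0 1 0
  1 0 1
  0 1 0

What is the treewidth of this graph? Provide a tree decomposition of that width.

Every bag has size at most 2, so the width is 2 − 1 = 1 and tw(G) ≤ 1. G has an edge, so its treewidth is at least 1. The upper and lower bounds meet at 1, so that is the treewidth.

Treewidth 1.
One optimal decomposition is:
Bags: B1 = {a, b}  B2 = {b, c}
Tree: B1–B2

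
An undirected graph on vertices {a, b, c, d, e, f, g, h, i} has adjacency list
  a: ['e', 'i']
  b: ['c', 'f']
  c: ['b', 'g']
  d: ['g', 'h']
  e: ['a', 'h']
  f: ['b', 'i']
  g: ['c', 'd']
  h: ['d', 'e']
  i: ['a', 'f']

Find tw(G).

2

A width-2 tree decomposition is:
Bags: B1 = {d, g, h}  B2 = {e, g, h}  B3 = {a, e, g}  B4 = {a, g, i}  B5 = {f, g, i}  B6 = {b, f, g}  B7 = {b, c, g}
Tree: B1–B2, B2–B3, B3–B4, B4–B5, B5–B6, B6–B7
The largest bag has 3 vertices, giving width 2; this decomposition certifies tw(G) ≤ 2. Since g–d–h–e–a–i–f–b–c–g is a cycle in G, G is not acyclic. Forests are exactly the graphs of treewidth ≤ 1, so tw(G) ≥ 2. The upper and lower bounds meet at 2, so that is the treewidth.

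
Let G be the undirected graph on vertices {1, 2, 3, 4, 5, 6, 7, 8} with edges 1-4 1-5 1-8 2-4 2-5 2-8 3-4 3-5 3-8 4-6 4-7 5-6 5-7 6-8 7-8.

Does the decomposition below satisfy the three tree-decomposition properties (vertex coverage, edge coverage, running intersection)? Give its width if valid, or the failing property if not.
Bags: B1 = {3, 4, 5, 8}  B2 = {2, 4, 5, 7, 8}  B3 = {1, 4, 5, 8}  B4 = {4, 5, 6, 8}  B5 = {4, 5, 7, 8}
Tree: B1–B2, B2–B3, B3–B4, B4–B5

A tree decomposition must satisfy three properties: every vertex lies in some bag; for every edge, both endpoints lie together in some bag; and for every vertex, the bags containing it form a connected subtree. Here bags containing vertex 7 are not connected in the tree, so the decomposition is invalid.

No — bags containing vertex 7 are not connected in the tree.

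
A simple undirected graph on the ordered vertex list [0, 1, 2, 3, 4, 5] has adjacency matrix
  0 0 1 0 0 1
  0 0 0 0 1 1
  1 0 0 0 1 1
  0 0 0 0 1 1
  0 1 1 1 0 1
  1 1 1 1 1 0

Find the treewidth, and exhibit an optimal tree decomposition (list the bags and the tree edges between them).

Treewidth 2.
One optimal decomposition is:
Bags: B1 = {0, 2, 5}  B2 = {2, 4, 5}  B3 = {3, 4, 5}  B4 = {1, 4, 5}
Tree: B1–B2, B2–B3, B3–B4

Every bag has size at most 3, so the width is 3 − 1 = 2 and tw(G) ≤ 2. On the other hand G contains the 3-clique {0, 2, 5}. A clique must lie in a single bag of any decomposition, so no decomposition can have width below 2. Therefore the treewidth is 2.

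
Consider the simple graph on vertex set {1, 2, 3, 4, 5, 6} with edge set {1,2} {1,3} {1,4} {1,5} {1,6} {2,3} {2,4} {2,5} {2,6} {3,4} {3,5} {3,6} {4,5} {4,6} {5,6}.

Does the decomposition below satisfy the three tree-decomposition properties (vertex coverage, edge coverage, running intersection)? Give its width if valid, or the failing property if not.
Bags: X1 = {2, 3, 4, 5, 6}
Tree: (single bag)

A tree decomposition must satisfy three properties: every vertex lies in some bag; for every edge, both endpoints lie together in some bag; and for every vertex, the bags containing it form a connected subtree. Here vertex 1 appears in no bag, so the decomposition is invalid.

No — vertex 1 appears in no bag.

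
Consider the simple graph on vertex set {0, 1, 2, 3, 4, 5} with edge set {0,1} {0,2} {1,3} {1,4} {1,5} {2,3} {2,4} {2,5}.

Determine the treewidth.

2

A width-2 tree decomposition is:
Bags: B1 = {1, 2, 5}  B2 = {0, 1, 2}  B3 = {1, 2, 4}  B4 = {1, 2, 3}
Tree: B1–B2, B2–B3, B3–B4
The largest bag has 3 vertices, giving width 2; this decomposition certifies tw(G) ≤ 2. Since 2–5–1–0–2 is a cycle in G, G is not acyclic. Forests are exactly the graphs of treewidth ≤ 1, so tw(G) ≥ 2. The upper and lower bounds meet at 2, so that is the treewidth.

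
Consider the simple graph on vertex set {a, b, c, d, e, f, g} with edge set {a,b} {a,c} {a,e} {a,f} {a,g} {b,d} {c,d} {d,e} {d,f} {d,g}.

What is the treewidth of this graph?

A width-2 tree decomposition is:
Bags: B1 = {a, d, f}  B2 = {a, c, d}  B3 = {a, b, d}  B4 = {a, d, e}  B5 = {a, d, g}
Tree: B1–B2, B2–B3, B3–B4, B4–B5
Every bag has size at most 3, so the width is 3 − 1 = 2 and tw(G) ≤ 2. The edges d–f–a–c–d form a cycle, so G is not a tree and its treewidth is at least 2. Combining the bounds, tw(G) = 2.

2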